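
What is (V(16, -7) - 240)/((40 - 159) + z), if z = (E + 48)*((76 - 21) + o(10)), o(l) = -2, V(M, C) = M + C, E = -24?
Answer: -231/1153 ≈ -0.20035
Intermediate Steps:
V(M, C) = C + M
z = 1272 (z = (-24 + 48)*((76 - 21) - 2) = 24*(55 - 2) = 24*53 = 1272)
(V(16, -7) - 240)/((40 - 159) + z) = ((-7 + 16) - 240)/((40 - 159) + 1272) = (9 - 240)/(-119 + 1272) = -231/1153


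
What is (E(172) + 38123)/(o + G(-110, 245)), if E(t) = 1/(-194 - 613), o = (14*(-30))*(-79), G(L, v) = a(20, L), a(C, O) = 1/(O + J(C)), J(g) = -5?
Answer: 3538004900/3079269093 ≈ 1.1490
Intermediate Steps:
a(C, O) = 1/(-5 + O) (a(C, O) = 1/(O - 5) = 1/(-5 + O))
G(L, v) = 1/(-5 + L)
o = 33180 (o = -420*(-79) = 33180)
E(t) = -1/807 (E(t) = 1/(-807) = -1/807)
(E(172) + 38123)/(o + G(-110, 245)) = (-1/807 + 38123)/(33180 + 1/(-5 - 110)) = 30765260/(807*(33180 + 1/(-115))) = 30765260/(807*(33180 - 1/115)) = 30765260/(807*(3815699/115)) = (30765260/807)*(115/3815699) = 3538004900/3079269093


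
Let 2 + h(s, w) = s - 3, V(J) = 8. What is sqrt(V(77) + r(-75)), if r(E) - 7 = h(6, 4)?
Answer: 4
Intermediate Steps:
h(s, w) = -5 + s (h(s, w) = -2 + (s - 3) = -2 + (-3 + s) = -5 + s)
r(E) = 8 (r(E) = 7 + (-5 + 6) = 7 + 1 = 8)
sqrt(V(77) + r(-75)) = sqrt(8 + 8) = sqrt(16) = 4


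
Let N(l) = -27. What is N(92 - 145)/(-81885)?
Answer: 9/27295 ≈ 0.00032973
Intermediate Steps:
N(92 - 145)/(-81885) = -27/(-81885) = -27*(-1/81885) = 9/27295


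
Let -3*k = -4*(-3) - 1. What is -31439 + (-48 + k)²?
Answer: -258926/9 ≈ -28770.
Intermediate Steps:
k = -11/3 (k = -(-4*(-3) - 1)/3 = -(12 - 1)/3 = -⅓*11 = -11/3 ≈ -3.6667)
-31439 + (-48 + k)² = -31439 + (-48 - 11/3)² = -31439 + (-155/3)² = -31439 + 24025/9 = -258926/9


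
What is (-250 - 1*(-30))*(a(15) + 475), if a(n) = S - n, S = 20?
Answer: -105600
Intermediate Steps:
a(n) = 20 - n
(-250 - 1*(-30))*(a(15) + 475) = (-250 - 1*(-30))*((20 - 1*15) + 475) = (-250 + 30)*((20 - 15) + 475) = -220*(5 + 475) = -220*480 = -105600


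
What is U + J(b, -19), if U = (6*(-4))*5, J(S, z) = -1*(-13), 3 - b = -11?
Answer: -107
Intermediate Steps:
b = 14 (b = 3 - 1*(-11) = 3 + 11 = 14)
J(S, z) = 13
U = -120 (U = -24*5 = -120)
U + J(b, -19) = -120 + 13 = -107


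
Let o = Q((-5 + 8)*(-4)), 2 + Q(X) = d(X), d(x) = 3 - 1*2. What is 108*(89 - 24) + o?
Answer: 7019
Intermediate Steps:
d(x) = 1 (d(x) = 3 - 2 = 1)
Q(X) = -1 (Q(X) = -2 + 1 = -1)
o = -1
108*(89 - 24) + o = 108*(89 - 24) - 1 = 108*65 - 1 = 7020 - 1 = 7019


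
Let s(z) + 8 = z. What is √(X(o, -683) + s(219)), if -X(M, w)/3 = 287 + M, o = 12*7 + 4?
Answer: I*√914 ≈ 30.232*I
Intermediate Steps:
s(z) = -8 + z
o = 88 (o = 84 + 4 = 88)
X(M, w) = -861 - 3*M (X(M, w) = -3*(287 + M) = -861 - 3*M)
√(X(o, -683) + s(219)) = √((-861 - 3*88) + (-8 + 219)) = √((-861 - 264) + 211) = √(-1125 + 211) = √(-914) = I*√914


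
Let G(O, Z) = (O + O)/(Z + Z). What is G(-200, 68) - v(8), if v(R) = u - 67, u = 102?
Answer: -645/17 ≈ -37.941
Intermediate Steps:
G(O, Z) = O/Z (G(O, Z) = (2*O)/((2*Z)) = (2*O)*(1/(2*Z)) = O/Z)
v(R) = 35 (v(R) = 102 - 67 = 35)
G(-200, 68) - v(8) = -200/68 - 1*35 = -200*1/68 - 35 = -50/17 - 35 = -645/17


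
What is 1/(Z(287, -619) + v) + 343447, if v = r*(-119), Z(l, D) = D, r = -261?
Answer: 10454526681/30440 ≈ 3.4345e+5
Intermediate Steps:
v = 31059 (v = -261*(-119) = 31059)
1/(Z(287, -619) + v) + 343447 = 1/(-619 + 31059) + 343447 = 1/30440 + 343447 = 10454526681/30440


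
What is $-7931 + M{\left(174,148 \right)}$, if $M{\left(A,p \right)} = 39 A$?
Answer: $-1145$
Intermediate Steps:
$-7931 + M{\left(174,148 \right)} = -7931 + 39 \cdot 174 = -7931 + 6786 = -1145$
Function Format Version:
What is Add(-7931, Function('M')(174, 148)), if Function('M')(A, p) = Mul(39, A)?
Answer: -1145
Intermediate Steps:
Add(-7931, Function('M')(174, 148)) = Add(-7931, Mul(39, 174)) = Add(-7931, 6786) = -1145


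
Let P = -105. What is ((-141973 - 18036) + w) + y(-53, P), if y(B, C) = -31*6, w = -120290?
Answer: -280485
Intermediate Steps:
y(B, C) = -186
((-141973 - 18036) + w) + y(-53, P) = ((-141973 - 18036) - 120290) - 186 = (-160009 - 120290) - 186 = -280299 - 186 = -280485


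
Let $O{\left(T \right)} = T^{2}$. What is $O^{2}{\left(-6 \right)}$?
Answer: $1296$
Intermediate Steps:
$O^{2}{\left(-6 \right)} = \left(\left(-6\right)^{2}\right)^{2} = 36^{2} = 1296$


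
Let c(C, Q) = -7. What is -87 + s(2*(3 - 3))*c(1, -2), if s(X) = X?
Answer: -87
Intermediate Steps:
-87 + s(2*(3 - 3))*c(1, -2) = -87 + (2*(3 - 3))*(-7) = -87 + (2*0)*(-7) = -87 + 0*(-7) = -87 + 0 = -87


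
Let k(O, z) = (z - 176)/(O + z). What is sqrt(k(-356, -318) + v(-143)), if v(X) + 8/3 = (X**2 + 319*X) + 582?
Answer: I*sqrt(25131843411)/1011 ≈ 156.81*I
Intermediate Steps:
k(O, z) = (-176 + z)/(O + z)
v(X) = 1738/3 + X**2 + 319*X (v(X) = -8/3 + ((X**2 + 319*X) + 582) = -8/3 + (582 + X**2 + 319*X) = 1738/3 + X**2 + 319*X)
sqrt(k(-356, -318) + v(-143)) = sqrt((-176 - 318)/(-356 - 318) + (1738/3 + (-143)**2 + 319*(-143))) = sqrt(-494/(-674) + (1738/3 + 20449 - 45617)) = sqrt(-1/674*(-494) - 73766/3) = sqrt(247/337 - 73766/3) = sqrt(-24858401/1011) = I*sqrt(25131843411)/1011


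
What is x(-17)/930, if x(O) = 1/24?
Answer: 1/22320 ≈ 4.4803e-5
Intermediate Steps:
x(O) = 1/24
x(-17)/930 = (1/24)/930 = (1/24)*(1/930) = 1/22320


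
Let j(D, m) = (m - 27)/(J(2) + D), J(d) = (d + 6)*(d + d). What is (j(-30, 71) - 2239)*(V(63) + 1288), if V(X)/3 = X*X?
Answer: -29253315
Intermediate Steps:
J(d) = 2*d*(6 + d) (J(d) = (6 + d)*(2*d) = 2*d*(6 + d))
j(D, m) = (-27 + m)/(32 + D) (j(D, m) = (m - 27)/(2*2*(6 + 2) + D) = (-27 + m)/(2*2*8 + D) = (-27 + m)/(32 + D))
V(X) = 3*X**2 (V(X) = 3*(X*X) = 3*X**2)
(j(-30, 71) - 2239)*(V(63) + 1288) = ((-27 + 71)/(32 - 30) - 2239)*(3*63**2 + 1288) = (44/2 - 2239)*(3*3969 + 1288) = ((1/2)*44 - 2239)*(11907 + 1288) = (22 - 2239)*13195 = -2217*13195 = -29253315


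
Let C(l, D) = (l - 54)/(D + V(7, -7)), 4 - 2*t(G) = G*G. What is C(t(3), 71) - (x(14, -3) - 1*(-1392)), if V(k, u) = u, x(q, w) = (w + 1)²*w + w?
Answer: -176369/128 ≈ -1377.9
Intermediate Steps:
t(G) = 2 - G²/2 (t(G) = 2 - G*G/2 = 2 - G²/2)
x(q, w) = w + w*(1 + w)² (x(q, w) = (1 + w)²*w + w = w*(1 + w)² + w = w + w*(1 + w)²)
C(l, D) = (-54 + l)/(-7 + D) (C(l, D) = (l - 54)/(D - 7) = (-54 + l)/(-7 + D))
C(t(3), 71) - (x(14, -3) - 1*(-1392)) = (-54 + (2 - ½*3²))/(-7 + 71) - (-3*(1 + (1 - 3)²) - 1*(-1392)) = (-54 + (2 - ½*9))/64 - (-3*(1 + (-2)²) + 1392) = (-54 + (2 - 9/2))/64 - (-3*(1 + 4) + 1392) = (-54 - 5/2)/64 - (-3*5 + 1392) = (1/64)*(-113/2) - (-15 + 1392) = -113/128 - 1*1377 = -113/128 - 1377 = -176369/128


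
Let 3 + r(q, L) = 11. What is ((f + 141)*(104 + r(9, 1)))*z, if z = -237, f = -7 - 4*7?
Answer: -2813664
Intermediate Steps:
f = -35 (f = -7 - 28 = -35)
r(q, L) = 8 (r(q, L) = -3 + 11 = 8)
((f + 141)*(104 + r(9, 1)))*z = ((-35 + 141)*(104 + 8))*(-237) = (106*112)*(-237) = 11872*(-237) = -2813664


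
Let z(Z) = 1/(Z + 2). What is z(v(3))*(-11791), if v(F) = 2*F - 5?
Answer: -11791/3 ≈ -3930.3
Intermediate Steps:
v(F) = -5 + 2*F
z(Z) = 1/(2 + Z)
z(v(3))*(-11791) = -11791/(2 + (-5 + 2*3)) = -11791/(2 + (-5 + 6)) = -11791/(2 + 1) = -11791/3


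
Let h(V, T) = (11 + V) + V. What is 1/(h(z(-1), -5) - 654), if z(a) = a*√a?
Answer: -643/413453 + 2*I/413453 ≈ -0.0015552 + 4.8373e-6*I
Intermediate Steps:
z(a) = a^(3/2)
h(V, T) = 11 + 2*V
1/(h(z(-1), -5) - 654) = 1/((11 + 2*(-1)^(3/2)) - 654) = 1/((11 + 2*(-I)) - 654) = 1/((11 - 2*I) - 654) = 1/(-643 - 2*I) = (-643 + 2*I)/413453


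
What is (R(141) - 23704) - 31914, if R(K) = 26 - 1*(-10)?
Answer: -55582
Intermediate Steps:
R(K) = 36 (R(K) = 26 + 10 = 36)
(R(141) - 23704) - 31914 = (36 - 23704) - 31914 = -23668 - 31914 = -55582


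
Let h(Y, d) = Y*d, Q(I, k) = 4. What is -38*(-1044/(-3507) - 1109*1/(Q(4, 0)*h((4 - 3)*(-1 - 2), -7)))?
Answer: 491359/1002 ≈ 490.38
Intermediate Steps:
-38*(-1044/(-3507) - 1109*1/(Q(4, 0)*h((4 - 3)*(-1 - 2), -7))) = -38*(-1044/(-3507) - 1109*(-1/(28*(-1 - 2)*(4 - 3)))) = -38*(-1044*(-1/3507) - 1109/(((1*(-3))*(-7))*4)) = -38*(348/1169 - 1109/(-3*(-7)*4)) = -38*(348/1169 - 1109/(21*4)) = -38*(348/1169 - 1109/84) = -38*(-25861/2004) = 491359/1002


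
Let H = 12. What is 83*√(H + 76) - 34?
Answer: -34 + 166*√22 ≈ 744.61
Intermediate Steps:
83*√(H + 76) - 34 = 83*√(12 + 76) - 34 = 83*√88 - 34 = 83*(2*√22) - 34 = 166*√22 - 34 = -34 + 166*√22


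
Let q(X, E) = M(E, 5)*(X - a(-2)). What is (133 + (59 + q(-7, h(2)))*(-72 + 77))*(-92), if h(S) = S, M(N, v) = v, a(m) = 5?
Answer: -11776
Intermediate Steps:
q(X, E) = -25 + 5*X (q(X, E) = 5*(X - 1*5) = 5*(X - 5) = 5*(-5 + X) = -25 + 5*X)
(133 + (59 + q(-7, h(2)))*(-72 + 77))*(-92) = (133 + (59 + (-25 + 5*(-7)))*(-72 + 77))*(-92) = (133 + (59 + (-25 - 35))*5)*(-92) = (133 + (59 - 60)*5)*(-92) = (133 - 1*5)*(-92) = (133 - 5)*(-92) = 128*(-92) = -11776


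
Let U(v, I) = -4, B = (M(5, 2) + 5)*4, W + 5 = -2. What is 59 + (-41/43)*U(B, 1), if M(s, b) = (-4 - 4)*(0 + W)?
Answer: 2701/43 ≈ 62.814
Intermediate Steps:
W = -7 (W = -5 - 2 = -7)
M(s, b) = 56 (M(s, b) = (-4 - 4)*(0 - 7) = -8*(-7) = 56)
B = 244 (B = (56 + 5)*4 = 61*4 = 244)
59 + (-41/43)*U(B, 1) = 59 - 41/43*(-4) = 59 + 164/43 = 2701/43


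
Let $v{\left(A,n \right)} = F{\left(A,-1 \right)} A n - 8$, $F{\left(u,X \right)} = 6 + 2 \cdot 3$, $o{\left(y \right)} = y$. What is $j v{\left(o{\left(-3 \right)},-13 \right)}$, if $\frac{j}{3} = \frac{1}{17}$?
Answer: $\frac{1380}{17} \approx 81.177$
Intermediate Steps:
$F{\left(u,X \right)} = 12$ ($F{\left(u,X \right)} = 6 + 6 = 12$)
$v{\left(A,n \right)} = -8 + 12 A n$ ($v{\left(A,n \right)} = 12 A n - 8 = -8 + 12 A n$)
$j = \frac{3}{17} \approx 0.17647$
$j v{\left(o{\left(-3 \right)},-13 \right)} = \frac{3 \left(-8 + 12 \left(-3\right) \left(-13\right)\right)}{17} = \frac{3 \left(-8 + 468\right)}{17} = \frac{3}{17} \cdot 460 = \frac{1380}{17}$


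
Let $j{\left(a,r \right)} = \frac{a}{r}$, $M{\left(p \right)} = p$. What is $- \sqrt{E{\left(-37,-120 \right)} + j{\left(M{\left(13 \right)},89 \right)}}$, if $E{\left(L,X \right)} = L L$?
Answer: $- \frac{\sqrt{10845006}}{89} \approx -37.002$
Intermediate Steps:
$E{\left(L,X \right)} = L^{2}$
$- \sqrt{E{\left(-37,-120 \right)} + j{\left(M{\left(13 \right)},89 \right)}} = - \sqrt{\left(-37\right)^{2} + \frac{13}{89}} = - \sqrt{1369 + 13 \cdot \frac{1}{89}} = - \sqrt{1369 + \frac{13}{89}} = - \sqrt{\frac{121854}{89}} = - \frac{\sqrt{10845006}}{89}$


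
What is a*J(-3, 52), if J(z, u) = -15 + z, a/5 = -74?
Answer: 6660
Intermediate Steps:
a = -370 (a = 5*(-74) = -370)
a*J(-3, 52) = -370*(-15 - 3) = -370*(-18) = 6660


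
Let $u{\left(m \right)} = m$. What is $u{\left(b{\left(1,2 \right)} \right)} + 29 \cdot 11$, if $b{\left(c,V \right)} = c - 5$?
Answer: $315$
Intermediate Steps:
$b{\left(c,V \right)} = -5 + c$
$u{\left(b{\left(1,2 \right)} \right)} + 29 \cdot 11 = \left(-5 + 1\right) + 29 \cdot 11 = -4 + 319 = 315$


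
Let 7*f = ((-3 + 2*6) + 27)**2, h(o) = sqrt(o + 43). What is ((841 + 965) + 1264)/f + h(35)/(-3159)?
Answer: 10745/648 - sqrt(78)/3159 ≈ 16.579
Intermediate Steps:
h(o) = sqrt(43 + o)
f = 1296/7 (f = ((-3 + 2*6) + 27)**2/7 = ((-3 + 12) + 27)**2/7 = (9 + 27)**2/7 = (1/7)*36**2 = (1/7)*1296 = 1296/7 ≈ 185.14)
((841 + 965) + 1264)/f + h(35)/(-3159) = ((841 + 965) + 1264)/(1296/7) + sqrt(43 + 35)/(-3159) = (1806 + 1264)*(7/1296) + sqrt(78)*(-1/3159) = 3070*(7/1296) - sqrt(78)/3159 = 10745/648 - sqrt(78)/3159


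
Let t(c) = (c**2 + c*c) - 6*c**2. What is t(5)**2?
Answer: 10000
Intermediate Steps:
t(c) = -4*c**2 (t(c) = (c**2 + c**2) - 6*c**2 = 2*c**2 - 6*c**2 = -4*c**2)
t(5)**2 = (-4*5**2)**2 = (-4*25)**2 = (-100)**2 = 10000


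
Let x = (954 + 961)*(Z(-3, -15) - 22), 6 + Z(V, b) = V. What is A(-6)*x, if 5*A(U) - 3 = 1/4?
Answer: -154349/4 ≈ -38587.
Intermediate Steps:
A(U) = 13/20 (A(U) = 3/5 + (1/5)/4 = 3/5 + (1/5)*(1/4) = 3/5 + 1/20 = 13/20)
Z(V, b) = -6 + V
x = -59365 (x = (954 + 961)*((-6 - 3) - 22) = 1915*(-9 - 22) = 1915*(-31) = -59365)
A(-6)*x = (13/20)*(-59365) = -154349/4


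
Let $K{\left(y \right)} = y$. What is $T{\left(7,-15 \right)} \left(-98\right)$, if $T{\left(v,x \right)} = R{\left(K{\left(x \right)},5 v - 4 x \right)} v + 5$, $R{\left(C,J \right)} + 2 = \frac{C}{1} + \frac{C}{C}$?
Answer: $10486$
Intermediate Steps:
$R{\left(C,J \right)} = -1 + C$ ($R{\left(C,J \right)} = -2 + \left(\frac{C}{1} + \frac{C}{C}\right) = -2 + \left(C 1 + 1\right) = -2 + \left(C + 1\right) = -2 + \left(1 + C\right) = -1 + C$)
$T{\left(v,x \right)} = 5 + v \left(-1 + x\right)$ ($T{\left(v,x \right)} = \left(-1 + x\right) v + 5 = v \left(-1 + x\right) + 5 = 5 + v \left(-1 + x\right)$)
$T{\left(7,-15 \right)} \left(-98\right) = \left(5 + 7 \left(-1 - 15\right)\right) \left(-98\right) = \left(5 + 7 \left(-16\right)\right) \left(-98\right) = \left(5 - 112\right) \left(-98\right) = \left(-107\right) \left(-98\right) = 10486$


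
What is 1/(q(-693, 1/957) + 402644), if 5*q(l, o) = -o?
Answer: 4785/1926651539 ≈ 2.4836e-6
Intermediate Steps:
q(l, o) = -o/5 (q(l, o) = (-o)/5 = -o/5)
1/(q(-693, 1/957) + 402644) = 1/(-1/5/957 + 402644) = 1/(-1/5*1/957 + 402644) = 1/(-1/4785 + 402644) = 1/(1926651539/4785) = 4785/1926651539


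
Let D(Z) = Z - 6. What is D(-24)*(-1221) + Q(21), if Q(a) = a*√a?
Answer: 36630 + 21*√21 ≈ 36726.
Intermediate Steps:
Q(a) = a^(3/2)
D(Z) = -6 + Z
D(-24)*(-1221) + Q(21) = (-6 - 24)*(-1221) + 21^(3/2) = -30*(-1221) + 21*√21 = 36630 + 21*√21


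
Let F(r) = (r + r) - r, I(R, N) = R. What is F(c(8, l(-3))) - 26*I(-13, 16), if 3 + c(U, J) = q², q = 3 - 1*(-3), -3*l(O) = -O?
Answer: 371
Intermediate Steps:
l(O) = O/3 (l(O) = -(-1)*O/3 = O/3)
q = 6 (q = 3 + 3 = 6)
c(U, J) = 33 (c(U, J) = -3 + 6² = -3 + 36 = 33)
F(r) = r (F(r) = 2*r - r = r)
F(c(8, l(-3))) - 26*I(-13, 16) = 33 - 26*(-13) = 33 - 1*(-338) = 33 + 338 = 371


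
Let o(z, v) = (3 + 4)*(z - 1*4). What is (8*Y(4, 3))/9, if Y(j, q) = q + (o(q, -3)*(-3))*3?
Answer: 176/3 ≈ 58.667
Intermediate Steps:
o(z, v) = -28 + 7*z (o(z, v) = 7*(z - 4) = 7*(-4 + z) = -28 + 7*z)
Y(j, q) = 252 - 62*q (Y(j, q) = q + ((-28 + 7*q)*(-3))*3 = q + (84 - 21*q)*3 = q + (252 - 63*q) = 252 - 62*q)
(8*Y(4, 3))/9 = (8*(252 - 62*3))/9 = (8*(252 - 186))*(⅑) = (8*66)*(⅑) = 528*(⅑) = 176/3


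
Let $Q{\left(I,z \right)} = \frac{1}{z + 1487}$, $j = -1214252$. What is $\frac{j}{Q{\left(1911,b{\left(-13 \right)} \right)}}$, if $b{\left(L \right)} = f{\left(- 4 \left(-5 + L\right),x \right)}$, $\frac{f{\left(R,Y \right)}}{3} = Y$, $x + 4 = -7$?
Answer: $-1765522408$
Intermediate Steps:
$x = -11$ ($x = -4 - 7 = -11$)
$f{\left(R,Y \right)} = 3 Y$
$b{\left(L \right)} = -33$ ($b{\left(L \right)} = 3 \left(-11\right) = -33$)
$Q{\left(I,z \right)} = \frac{1}{1487 + z}$
$\frac{j}{Q{\left(1911,b{\left(-13 \right)} \right)}} = - \frac{1214252}{\frac{1}{1487 - 33}} = - \frac{1214252}{\frac{1}{1454}} = - 1214252 \frac{1}{\frac{1}{1454}} = \left(-1214252\right) 1454 = -1765522408$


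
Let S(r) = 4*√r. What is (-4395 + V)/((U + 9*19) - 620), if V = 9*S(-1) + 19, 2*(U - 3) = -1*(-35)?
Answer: 8752/857 - 72*I/857 ≈ 10.212 - 0.084014*I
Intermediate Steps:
U = 41/2 (U = 3 + (-1*(-35))/2 = 3 + (½)*35 = 3 + 35/2 = 41/2 ≈ 20.500)
V = 19 + 36*I (V = 9*(4*√(-1)) + 19 = 9*(4*I) + 19 = 36*I + 19 = 19 + 36*I ≈ 19.0 + 36.0*I)
(-4395 + V)/((U + 9*19) - 620) = (-4395 + (19 + 36*I))/((41/2 + 9*19) - 620) = (-4376 + 36*I)/((41/2 + 171) - 620) = (-4376 + 36*I)/(383/2 - 620) = (-4376 + 36*I)/(-857/2) = (-4376 + 36*I)*(-2/857) = 8752/857 - 72*I/857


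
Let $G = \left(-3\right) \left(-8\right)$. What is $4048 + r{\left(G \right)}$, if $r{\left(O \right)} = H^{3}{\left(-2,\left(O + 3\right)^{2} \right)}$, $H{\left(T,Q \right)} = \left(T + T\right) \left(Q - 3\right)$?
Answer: $-24490055216$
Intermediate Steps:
$G = 24$
$H{\left(T,Q \right)} = 2 T \left(-3 + Q\right)$
$r{\left(O \right)} = \left(12 - 4 \left(3 + O\right)^{2}\right)^{3}$ ($r{\left(O \right)} = \left(2 \left(-2\right) \left(-3 + \left(O + 3\right)^{2}\right)\right)^{3} = \left(2 \left(-2\right) \left(-3 + \left(3 + O\right)^{2}\right)\right)^{3} = \left(12 - 4 \left(3 + O\right)^{2}\right)^{3}$)
$4048 + r{\left(G \right)} = 4048 - 64 \left(-3 + \left(3 + 24\right)^{2}\right)^{3} = 4048 - 64 \left(-3 + 27^{2}\right)^{3} = 4048 - 64 \left(-3 + 729\right)^{3} = 4048 - 64 \cdot 726^{3} = 4048 - 24490059264 = -24490055216$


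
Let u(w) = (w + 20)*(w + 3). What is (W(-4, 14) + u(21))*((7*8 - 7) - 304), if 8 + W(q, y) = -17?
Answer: -244545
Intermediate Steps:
u(w) = (3 + w)*(20 + w) (u(w) = (20 + w)*(3 + w) = (3 + w)*(20 + w))
W(q, y) = -25 (W(q, y) = -8 - 17 = -25)
(W(-4, 14) + u(21))*((7*8 - 7) - 304) = (-25 + (60 + 21² + 23*21))*((7*8 - 7) - 304) = (-25 + (60 + 441 + 483))*((56 - 7) - 304) = (-25 + 984)*(49 - 304) = 959*(-255) = -244545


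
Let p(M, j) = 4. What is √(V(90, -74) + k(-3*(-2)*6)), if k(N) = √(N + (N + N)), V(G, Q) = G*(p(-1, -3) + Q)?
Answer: √(-6300 + 6*√3) ≈ 79.307*I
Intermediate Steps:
V(G, Q) = G*(4 + Q)
k(N) = √3*√N (k(N) = √(N + 2*N) = √(3*N) = √3*√N)
√(V(90, -74) + k(-3*(-2)*6)) = √(90*(4 - 74) + √3*√(-3*(-2)*6)) = √(90*(-70) + √3*√(6*6)) = √(-6300 + √3*√36) = √(-6300 + √3*6) = √(-6300 + 6*√3)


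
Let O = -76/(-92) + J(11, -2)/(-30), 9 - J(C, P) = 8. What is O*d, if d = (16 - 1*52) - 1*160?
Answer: -53606/345 ≈ -155.38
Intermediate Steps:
J(C, P) = 1 (J(C, P) = 9 - 1*8 = 9 - 8 = 1)
d = -196 (d = (16 - 52) - 160 = -36 - 160 = -196)
O = 547/690 (O = -76/(-92) + 1/(-30) = -76*(-1/92) + 1*(-1/30) = 19/23 - 1/30 = 547/690 ≈ 0.79275)
O*d = (547/690)*(-196) = -53606/345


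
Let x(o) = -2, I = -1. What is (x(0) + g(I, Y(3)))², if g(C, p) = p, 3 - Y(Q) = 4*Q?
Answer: 121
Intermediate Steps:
Y(Q) = 3 - 4*Q
(x(0) + g(I, Y(3)))² = (-2 + (3 - 4*3))² = (-2 + (3 - 12))² = (-2 - 9)² = (-11)² = 121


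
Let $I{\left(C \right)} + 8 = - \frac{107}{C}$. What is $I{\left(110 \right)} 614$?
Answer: $- \frac{303009}{55} \approx -5509.3$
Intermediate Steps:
$I{\left(C \right)} = -8 - \frac{107}{C}$
$I{\left(110 \right)} 614 = \left(-8 - \frac{107}{110}\right) 614 = \left(- \frac{987}{110}\right) 614 = - \frac{303009}{55}$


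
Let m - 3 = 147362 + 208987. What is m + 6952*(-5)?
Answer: 321592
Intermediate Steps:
m = 356352 (m = 3 + (147362 + 208987) = 3 + 356349 = 356352)
m + 6952*(-5) = 356352 + 6952*(-5) = 356352 - 34760 = 321592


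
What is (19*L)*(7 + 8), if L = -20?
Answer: -5700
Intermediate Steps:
(19*L)*(7 + 8) = (19*(-20))*(7 + 8) = -380*15 = -5700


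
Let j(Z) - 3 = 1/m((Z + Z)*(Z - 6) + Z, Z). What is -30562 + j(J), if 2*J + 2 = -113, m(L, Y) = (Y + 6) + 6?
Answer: -2780871/91 ≈ -30559.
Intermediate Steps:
m(L, Y) = 12 + Y (m(L, Y) = (6 + Y) + 6 = 12 + Y)
J = -115/2 (J = -1 + (1/2)*(-113) = -1 - 113/2 = -115/2 ≈ -57.500)
j(Z) = 3 + 1/(12 + Z)
-30562 + j(J) = -30562 + (37 + 3*(-115/2))/(12 - 115/2) = -30562 + (37 - 345/2)/(-91/2) = -30562 - 2/91*(-271/2) = -30562 + 271/91 = -2780871/91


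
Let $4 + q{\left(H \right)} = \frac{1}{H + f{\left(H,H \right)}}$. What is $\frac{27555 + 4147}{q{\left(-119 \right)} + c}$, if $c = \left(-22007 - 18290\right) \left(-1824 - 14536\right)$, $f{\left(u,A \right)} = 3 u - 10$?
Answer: $\frac{15407172}{320399833175} \approx 4.8087 \cdot 10^{-5}$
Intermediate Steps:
$f{\left(u,A \right)} = -10 + 3 u$
$c = 659258920$ ($c = \left(-40297\right) \left(-16360\right) = 659258920$)
$q{\left(H \right)} = -4 + \frac{1}{-10 + 4 H}$ ($q{\left(H \right)} = -4 + \frac{1}{H + \left(-10 + 3 H\right)} = -4 + \frac{1}{-10 + 4 H}$)
$\frac{27555 + 4147}{q{\left(-119 \right)} + c} = \frac{27555 + 4147}{\frac{41 - -1904}{2 \left(-5 + 2 \left(-119\right)\right)} + 659258920} = \frac{31702}{\frac{41 + 1904}{2 \left(-5 - 238\right)} + 659258920} = \frac{31702}{\frac{1}{2} \frac{1}{-243} \cdot 1945 + 659258920} = \frac{31702}{\frac{1}{2} \left(- \frac{1}{243}\right) 1945 + 659258920} = \frac{31702}{- \frac{1945}{486} + 659258920} = \frac{31702}{\frac{320399833175}{486}} = 31702 \cdot \frac{486}{320399833175} = \frac{15407172}{320399833175}$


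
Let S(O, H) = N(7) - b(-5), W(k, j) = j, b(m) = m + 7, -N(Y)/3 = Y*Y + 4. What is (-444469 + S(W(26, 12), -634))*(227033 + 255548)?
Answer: -214569990030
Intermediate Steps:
N(Y) = -12 - 3*Y**2 (N(Y) = -3*(Y*Y + 4) = -3*(Y**2 + 4) = -3*(4 + Y**2) = -12 - 3*Y**2)
b(m) = 7 + m
S(O, H) = -161 (S(O, H) = (-12 - 3*7**2) - (7 - 5) = (-12 - 3*49) - 1*2 = (-12 - 147) - 2 = -159 - 2 = -161)
(-444469 + S(W(26, 12), -634))*(227033 + 255548) = (-444469 - 161)*(227033 + 255548) = -444630*482581 = -214569990030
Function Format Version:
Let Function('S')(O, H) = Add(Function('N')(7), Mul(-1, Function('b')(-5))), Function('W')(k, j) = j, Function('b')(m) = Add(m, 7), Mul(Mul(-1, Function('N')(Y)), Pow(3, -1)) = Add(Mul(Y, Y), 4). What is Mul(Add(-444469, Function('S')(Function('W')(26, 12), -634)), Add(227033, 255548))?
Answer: -214569990030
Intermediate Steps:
Function('N')(Y) = Add(-12, Mul(-3, Pow(Y, 2))) (Function('N')(Y) = Mul(-3, Add(Mul(Y, Y), 4)) = Mul(-3, Add(Pow(Y, 2), 4)) = Mul(-3, Add(4, Pow(Y, 2))) = Add(-12, Mul(-3, Pow(Y, 2))))
Function('b')(m) = Add(7, m)
Function('S')(O, H) = -161 (Function('S')(O, H) = Add(Add(-12, Mul(-3, Pow(7, 2))), Mul(-1, Add(7, -5))) = Add(Add(-12, Mul(-3, 49)), Mul(-1, 2)) = Add(Add(-12, -147), -2) = Add(-159, -2) = -161)
Mul(Add(-444469, Function('S')(Function('W')(26, 12), -634)), Add(227033, 255548)) = Mul(Add(-444469, -161), Add(227033, 255548)) = Mul(-444630, 482581) = -214569990030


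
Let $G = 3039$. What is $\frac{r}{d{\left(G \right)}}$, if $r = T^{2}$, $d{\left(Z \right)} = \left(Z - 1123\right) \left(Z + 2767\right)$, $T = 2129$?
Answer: $\frac{4532641}{11124296} \approx 0.40745$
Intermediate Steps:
$d{\left(Z \right)} = \left(-1123 + Z\right) \left(2767 + Z\right)$
$r = 4532641$ ($r = 2129^{2} = 4532641$)
$\frac{r}{d{\left(G \right)}} = \frac{4532641}{-3107341 + 3039^{2} + 1644 \cdot 3039} = \frac{4532641}{-3107341 + 9235521 + 4996116} = \frac{4532641}{11124296}$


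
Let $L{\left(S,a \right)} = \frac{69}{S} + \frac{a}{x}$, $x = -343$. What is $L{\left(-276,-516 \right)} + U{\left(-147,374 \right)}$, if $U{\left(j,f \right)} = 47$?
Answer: $\frac{66205}{1372} \approx 48.254$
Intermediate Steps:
$L{\left(S,a \right)} = \frac{69}{S} - \frac{a}{343}$ ($L{\left(S,a \right)} = \frac{69}{S} + \frac{a}{-343} = \frac{69}{S} + a \left(- \frac{1}{343}\right) = \frac{69}{S} - \frac{a}{343}$)
$L{\left(-276,-516 \right)} + U{\left(-147,374 \right)} = \left(\frac{69}{-276} - - \frac{516}{343}\right) + 47 = \left(69 \left(- \frac{1}{276}\right) + \frac{516}{343}\right) + 47 = \left(- \frac{1}{4} + \frac{516}{343}\right) + 47 = \frac{1721}{1372} + 47 = \frac{66205}{1372}$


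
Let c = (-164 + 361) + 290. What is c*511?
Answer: 248857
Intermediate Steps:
c = 487 (c = 197 + 290 = 487)
c*511 = 487*511 = 248857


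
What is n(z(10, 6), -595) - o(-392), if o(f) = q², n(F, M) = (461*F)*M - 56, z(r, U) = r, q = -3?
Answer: -2743015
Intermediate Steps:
n(F, M) = -56 + 461*F*M (n(F, M) = 461*F*M - 56 = -56 + 461*F*M)
o(f) = 9 (o(f) = (-3)² = 9)
n(z(10, 6), -595) - o(-392) = (-56 + 461*10*(-595)) - 1*9 = (-56 - 2742950) - 9 = -2743006 - 9 = -2743015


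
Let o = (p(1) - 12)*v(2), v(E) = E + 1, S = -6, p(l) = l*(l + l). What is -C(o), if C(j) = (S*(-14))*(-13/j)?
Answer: -182/5 ≈ -36.400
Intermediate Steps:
p(l) = 2*l**2 (p(l) = l*(2*l) = 2*l**2)
v(E) = 1 + E
o = -30 (o = (2*1**2 - 12)*(1 + 2) = (2*1 - 12)*3 = (2 - 12)*3 = -10*3 = -30)
C(j) = -1092/j (C(j) = (-6*(-14))*(-13/j) = 84*(-13/j) = -1092/j)
-C(o) = -(-1092)/(-30) = -(-1092)*(-1)/30 = -1*182/5 = -182/5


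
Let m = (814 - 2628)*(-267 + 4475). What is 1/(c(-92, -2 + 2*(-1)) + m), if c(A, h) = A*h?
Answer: -1/7632944 ≈ -1.3101e-7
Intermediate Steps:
m = -7633312 (m = -1814*4208 = -7633312)
1/(c(-92, -2 + 2*(-1)) + m) = 1/(-92*(-2 + 2*(-1)) - 7633312) = 1/(-92*(-2 - 2) - 7633312) = 1/(-92*(-4) - 7633312) = 1/(368 - 7633312) = 1/(-7632944) = -1/7632944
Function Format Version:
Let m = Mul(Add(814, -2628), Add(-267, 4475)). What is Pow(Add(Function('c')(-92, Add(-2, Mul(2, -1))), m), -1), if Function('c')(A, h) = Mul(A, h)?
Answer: Rational(-1, 7632944) ≈ -1.3101e-7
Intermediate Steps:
m = -7633312 (m = Mul(-1814, 4208) = -7633312)
Pow(Add(Function('c')(-92, Add(-2, Mul(2, -1))), m), -1) = Pow(Add(Mul(-92, Add(-2, Mul(2, -1))), -7633312), -1) = Pow(Add(Mul(-92, Add(-2, -2)), -7633312), -1) = Pow(Add(Mul(-92, -4), -7633312), -1) = Pow(Add(368, -7633312), -1) = Pow(-7632944, -1) = Rational(-1, 7632944)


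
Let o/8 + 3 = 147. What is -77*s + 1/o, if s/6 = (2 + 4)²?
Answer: -19160063/1152 ≈ -16632.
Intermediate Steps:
o = 1152 (o = -24 + 8*147 = -24 + 1176 = 1152)
s = 216 (s = 6*(2 + 4)² = 6*6² = 6*36 = 216)
-77*s + 1/o = -77*216 + 1/1152 = -16632 + 1/1152 = -19160063/1152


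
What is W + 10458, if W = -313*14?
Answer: 6076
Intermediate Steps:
W = -4382
W + 10458 = -4382 + 10458 = 6076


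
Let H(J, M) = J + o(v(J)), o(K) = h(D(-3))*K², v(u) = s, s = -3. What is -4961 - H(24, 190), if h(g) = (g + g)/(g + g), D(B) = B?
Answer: -4994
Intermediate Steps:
h(g) = 1 (h(g) = (2*g)/((2*g)) = (2*g)*(1/(2*g)) = 1)
v(u) = -3
o(K) = K² (o(K) = 1*K² = K²)
H(J, M) = 9 + J (H(J, M) = J + (-3)² = J + 9 = 9 + J)
-4961 - H(24, 190) = -4961 - (9 + 24) = -4961 - 1*33 = -4961 - 33 = -4994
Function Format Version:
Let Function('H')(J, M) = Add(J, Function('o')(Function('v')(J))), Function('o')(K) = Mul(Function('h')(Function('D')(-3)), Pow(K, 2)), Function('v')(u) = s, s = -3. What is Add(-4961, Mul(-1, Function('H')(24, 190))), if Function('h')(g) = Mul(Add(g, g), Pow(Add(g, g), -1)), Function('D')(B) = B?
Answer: -4994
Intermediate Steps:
Function('h')(g) = 1 (Function('h')(g) = Mul(Mul(2, g), Pow(Mul(2, g), -1)) = Mul(Mul(2, g), Mul(Rational(1, 2), Pow(g, -1))) = 1)
Function('v')(u) = -3
Function('o')(K) = Pow(K, 2) (Function('o')(K) = Mul(1, Pow(K, 2)) = Pow(K, 2))
Function('H')(J, M) = Add(9, J) (Function('H')(J, M) = Add(J, Pow(-3, 2)) = Add(J, 9) = Add(9, J))
Add(-4961, Mul(-1, Function('H')(24, 190))) = Add(-4961, Mul(-1, Add(9, 24))) = Add(-4961, Mul(-1, 33)) = Add(-4961, -33) = -4994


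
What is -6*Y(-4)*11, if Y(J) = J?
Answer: 264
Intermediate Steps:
-6*Y(-4)*11 = -6*(-4)*11 = 24*11 = 264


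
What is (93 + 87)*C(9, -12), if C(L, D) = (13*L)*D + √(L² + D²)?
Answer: -250020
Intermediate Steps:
C(L, D) = √(D² + L²) + 13*D*L (C(L, D) = 13*D*L + √(D² + L²) = √(D² + L²) + 13*D*L)
(93 + 87)*C(9, -12) = (93 + 87)*(√((-12)² + 9²) + 13*(-12)*9) = 180*(√(144 + 81) - 1404) = 180*(√225 - 1404) = 180*(15 - 1404) = 180*(-1389) = -250020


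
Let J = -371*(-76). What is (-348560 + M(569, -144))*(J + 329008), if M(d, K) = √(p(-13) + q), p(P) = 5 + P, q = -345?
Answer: -124507026240 + 357204*I*√353 ≈ -1.2451e+11 + 6.7113e+6*I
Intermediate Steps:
M(d, K) = I*√353 (M(d, K) = √((5 - 13) - 345) = √(-8 - 345) = √(-353) = I*√353)
J = 28196
(-348560 + M(569, -144))*(J + 329008) = (-348560 + I*√353)*(28196 + 329008) = (-348560 + I*√353)*357204 = -124507026240 + 357204*I*√353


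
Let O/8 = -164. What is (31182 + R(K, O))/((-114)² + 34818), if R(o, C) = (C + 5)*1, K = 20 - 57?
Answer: 29875/47814 ≈ 0.62482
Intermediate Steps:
K = -37
O = -1312 (O = 8*(-164) = -1312)
R(o, C) = 5 + C (R(o, C) = (5 + C)*1 = 5 + C)
(31182 + R(K, O))/((-114)² + 34818) = (31182 + (5 - 1312))/((-114)² + 34818) = (31182 - 1307)/(12996 + 34818) = 29875/47814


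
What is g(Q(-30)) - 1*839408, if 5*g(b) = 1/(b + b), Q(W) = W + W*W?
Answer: -7302849599/8700 ≈ -8.3941e+5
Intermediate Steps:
Q(W) = W + W²
g(b) = 1/(10*b) (g(b) = 1/(5*(b + b)) = 1/(5*((2*b))) = (1/(2*b))/5 = 1/(10*b))
g(Q(-30)) - 1*839408 = 1/(10*((-30*(1 - 30)))) - 1*839408 = 1/(10*((-30*(-29)))) - 839408 = (⅒)/870 - 839408 = (⅒)*(1/870) - 839408 = 1/8700 - 839408 = -7302849599/8700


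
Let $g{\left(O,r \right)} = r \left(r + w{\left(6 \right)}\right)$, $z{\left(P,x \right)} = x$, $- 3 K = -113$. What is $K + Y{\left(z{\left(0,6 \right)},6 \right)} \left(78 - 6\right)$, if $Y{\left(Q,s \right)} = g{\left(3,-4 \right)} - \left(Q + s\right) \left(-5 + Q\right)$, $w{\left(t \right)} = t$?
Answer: $- \frac{4207}{3} \approx -1402.3$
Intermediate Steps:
$K = \frac{113}{3}$ ($K = \left(- \frac{1}{3}\right) \left(-113\right) = \frac{113}{3} \approx 37.667$)
$g{\left(O,r \right)} = r \left(6 + r\right)$ ($g{\left(O,r \right)} = r \left(r + 6\right) = r \left(6 + r\right)$)
$Y{\left(Q,s \right)} = -8 - \left(-5 + Q\right) \left(Q + s\right)$ ($Y{\left(Q,s \right)} = - 4 \left(6 - 4\right) - \left(Q + s\right) \left(-5 + Q\right) = \left(-4\right) 2 - \left(-5 + Q\right) \left(Q + s\right) = -8 - \left(-5 + Q\right) \left(Q + s\right)$)
$K + Y{\left(z{\left(0,6 \right)},6 \right)} \left(78 - 6\right) = \frac{113}{3} + \left(-8 - 6^{2} + 5 \cdot 6 + 5 \cdot 6 - 6 \cdot 6\right) \left(78 - 6\right) = \frac{113}{3} + \left(-8 - 36 + 30 + 30 - 36\right) 72 = \frac{113}{3} - 1440 = - \frac{4207}{3}$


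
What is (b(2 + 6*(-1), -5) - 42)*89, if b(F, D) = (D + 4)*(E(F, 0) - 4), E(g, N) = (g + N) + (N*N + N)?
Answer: -3026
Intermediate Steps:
E(g, N) = g + N² + 2*N (E(g, N) = (N + g) + (N² + N) = (N + g) + (N + N²) = g + N² + 2*N)
b(F, D) = (-4 + F)*(4 + D) (b(F, D) = (D + 4)*((F + 0² + 2*0) - 4) = (4 + D)*((F + 0 + 0) - 4) = (4 + D)*(F - 4) = (4 + D)*(-4 + F) = (-4 + F)*(4 + D))
(b(2 + 6*(-1), -5) - 42)*89 = ((-16 - 4*(-5) + 4*(2 + 6*(-1)) - 5*(2 + 6*(-1))) - 42)*89 = ((-16 + 20 + 4*(2 - 6) - 5*(2 - 6)) - 42)*89 = ((-16 + 20 + 4*(-4) - 5*(-4)) - 42)*89 = ((-16 + 20 - 16 + 20) - 42)*89 = (8 - 42)*89 = -34*89 = -3026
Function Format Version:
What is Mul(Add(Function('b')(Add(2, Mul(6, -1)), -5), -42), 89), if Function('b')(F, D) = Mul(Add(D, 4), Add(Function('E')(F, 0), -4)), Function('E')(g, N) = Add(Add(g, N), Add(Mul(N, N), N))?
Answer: -3026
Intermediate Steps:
Function('E')(g, N) = Add(g, Pow(N, 2), Mul(2, N)) (Function('E')(g, N) = Add(Add(N, g), Add(Pow(N, 2), N)) = Add(Add(N, g), Add(N, Pow(N, 2))) = Add(g, Pow(N, 2), Mul(2, N)))
Function('b')(F, D) = Mul(Add(-4, F), Add(4, D)) (Function('b')(F, D) = Mul(Add(D, 4), Add(Add(F, Pow(0, 2), Mul(2, 0)), -4)) = Mul(Add(4, D), Add(Add(F, 0, 0), -4)) = Mul(Add(4, D), Add(F, -4)) = Mul(Add(4, D), Add(-4, F)) = Mul(Add(-4, F), Add(4, D)))
Mul(Add(Function('b')(Add(2, Mul(6, -1)), -5), -42), 89) = Mul(Add(Add(-16, Mul(-4, -5), Mul(4, Add(2, Mul(6, -1))), Mul(-5, Add(2, Mul(6, -1)))), -42), 89) = Mul(Add(Add(-16, 20, Mul(4, Add(2, -6)), Mul(-5, Add(2, -6))), -42), 89) = Mul(Add(Add(-16, 20, Mul(4, -4), Mul(-5, -4)), -42), 89) = Mul(Add(Add(-16, 20, -16, 20), -42), 89) = Mul(Add(8, -42), 89) = Mul(-34, 89) = -3026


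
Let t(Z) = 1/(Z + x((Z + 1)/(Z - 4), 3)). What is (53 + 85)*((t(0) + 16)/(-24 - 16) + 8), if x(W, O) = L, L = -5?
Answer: 104949/100 ≈ 1049.5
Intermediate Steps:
x(W, O) = -5
t(Z) = 1/(-5 + Z) (t(Z) = 1/(Z - 5) = 1/(-5 + Z))
(53 + 85)*((t(0) + 16)/(-24 - 16) + 8) = (53 + 85)*((1/(-5 + 0) + 16)/(-24 - 16) + 8) = 138*((1/(-5) + 16)/(-40) + 8) = 138*((-⅕ + 16)*(-1/40) + 8) = 138*((79/5)*(-1/40) + 8) = 138*(-79/200 + 8) = 138*(1521/200) = 104949/100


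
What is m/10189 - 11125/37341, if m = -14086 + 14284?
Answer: -105959107/380467449 ≈ -0.27850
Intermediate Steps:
m = 198
m/10189 - 11125/37341 = 198/10189 - 11125/37341 = -105959107/380467449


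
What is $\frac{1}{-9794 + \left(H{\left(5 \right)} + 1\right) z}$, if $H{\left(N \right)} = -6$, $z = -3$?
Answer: $- \frac{1}{9779} \approx -0.00010226$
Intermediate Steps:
$\frac{1}{-9794 + \left(H{\left(5 \right)} + 1\right) z} = \frac{1}{-9794 + \left(-6 + 1\right) \left(-3\right)} = \frac{1}{-9794 - -15} = \frac{1}{-9794 + 15} = \frac{1}{-9779} = - \frac{1}{9779}$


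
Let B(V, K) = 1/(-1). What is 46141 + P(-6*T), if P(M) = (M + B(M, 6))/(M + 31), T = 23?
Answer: 4937226/107 ≈ 46142.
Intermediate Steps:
B(V, K) = -1
P(M) = (-1 + M)/(31 + M) (P(M) = (M - 1)/(M + 31) = (-1 + M)/(31 + M))
46141 + P(-6*T) = 46141 + (-1 - 6*23)/(31 - 6*23) = 46141 + (-1 - 138)/(31 - 138) = 46141 - 139/(-107) = 46141 - 1/107*(-139) = 46141 + 139/107 = 4937226/107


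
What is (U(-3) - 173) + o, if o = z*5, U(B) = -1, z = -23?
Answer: -289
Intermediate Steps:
o = -115 (o = -23*5 = -115)
(U(-3) - 173) + o = (-1 - 173) - 115 = -174 - 115 = -289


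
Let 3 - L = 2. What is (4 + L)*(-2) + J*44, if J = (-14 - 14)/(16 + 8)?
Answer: -184/3 ≈ -61.333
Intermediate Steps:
L = 1 (L = 3 - 1*2 = 3 - 2 = 1)
J = -7/6 (J = -28/24 = -28*1/24 = -7/6 ≈ -1.1667)
(4 + L)*(-2) + J*44 = (4 + 1)*(-2) - 7/6*44 = 5*(-2) - 154/3 = -10 - 154/3 = -184/3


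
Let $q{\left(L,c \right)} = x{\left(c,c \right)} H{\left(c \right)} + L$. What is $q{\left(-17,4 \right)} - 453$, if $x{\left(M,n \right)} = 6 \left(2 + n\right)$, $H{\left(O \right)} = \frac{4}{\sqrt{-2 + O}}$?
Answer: $-470 + 72 \sqrt{2} \approx -368.18$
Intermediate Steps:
$H{\left(O \right)} = \frac{4}{\sqrt{-2 + O}}$
$x{\left(M,n \right)} = 12 + 6 n$
$q{\left(L,c \right)} = L + \frac{4 \left(12 + 6 c\right)}{\sqrt{-2 + c}}$ ($q{\left(L,c \right)} = \left(12 + 6 c\right) \frac{4}{\sqrt{-2 + c}} + L = \frac{4 \left(12 + 6 c\right)}{\sqrt{-2 + c}} + L = L + \frac{4 \left(12 + 6 c\right)}{\sqrt{-2 + c}}$)
$q{\left(-17,4 \right)} - 453 = \frac{48 + 24 \cdot 4 - 17 \sqrt{-2 + 4}}{\sqrt{-2 + 4}} - 453 = \frac{48 + 96 - 17 \sqrt{2}}{\sqrt{2}} - 453 = \frac{\sqrt{2}}{2} \left(144 - 17 \sqrt{2}\right) - 453 = \frac{\sqrt{2} \left(144 - 17 \sqrt{2}\right)}{2} - 453 = -453 + \frac{\sqrt{2} \left(144 - 17 \sqrt{2}\right)}{2}$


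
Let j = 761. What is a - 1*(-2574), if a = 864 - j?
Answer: 2677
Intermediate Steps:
a = 103 (a = 864 - 1*761 = 864 - 761 = 103)
a - 1*(-2574) = 103 - 1*(-2574) = 103 + 2574 = 2677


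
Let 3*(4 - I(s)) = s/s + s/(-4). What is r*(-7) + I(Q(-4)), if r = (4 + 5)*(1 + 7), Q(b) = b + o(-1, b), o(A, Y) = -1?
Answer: -2003/4 ≈ -500.75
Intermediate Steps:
Q(b) = -1 + b (Q(b) = b - 1 = -1 + b)
r = 72 (r = 9*8 = 72)
I(s) = 11/3 + s/12 (I(s) = 4 - (s/s + s/(-4))/3 = 4 - (1 + s*(-1/4))/3 = 4 - (1 - s/4)/3 = 4 + (-1/3 + s/12) = 11/3 + s/12)
r*(-7) + I(Q(-4)) = 72*(-7) + (11/3 + (-1 - 4)/12) = -504 + (11/3 + (1/12)*(-5)) = -504 + (11/3 - 5/12) = -504 + 13/4 = -2003/4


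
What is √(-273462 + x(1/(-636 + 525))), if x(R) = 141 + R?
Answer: 2*I*√841897038/111 ≈ 522.8*I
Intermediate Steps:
√(-273462 + x(1/(-636 + 525))) = √(-273462 + (141 + 1/(-636 + 525))) = √(-273462 + (141 + 1/(-111))) = √(-273462 + (141 - 1/111)) = √(-273462 + 15650/111) = √(-30338632/111) = 2*I*√841897038/111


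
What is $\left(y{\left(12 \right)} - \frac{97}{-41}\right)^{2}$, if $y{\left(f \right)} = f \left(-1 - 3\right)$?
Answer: $\frac{3500641}{1681} \approx 2082.5$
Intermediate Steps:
$y{\left(f \right)} = - 4 f$ ($y{\left(f \right)} = f \left(-4\right) = - 4 f$)
$\left(y{\left(12 \right)} - \frac{97}{-41}\right)^{2} = \left(\left(-4\right) 12 - \frac{97}{-41}\right)^{2} = \left(-48 - - \frac{97}{41}\right)^{2} = \left(-48 + \frac{97}{41}\right)^{2} = \left(- \frac{1871}{41}\right)^{2} = \frac{3500641}{1681}$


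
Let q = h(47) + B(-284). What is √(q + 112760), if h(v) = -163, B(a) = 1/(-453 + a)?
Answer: 2*√15289799789/737 ≈ 335.55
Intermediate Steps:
q = -120132/737 (q = -163 + 1/(-453 - 284) = -163 + 1/(-737) = -163 - 1/737 = -120132/737 ≈ -163.00)
√(q + 112760) = √(-120132/737 + 112760) = √(82983988/737) = 2*√15289799789/737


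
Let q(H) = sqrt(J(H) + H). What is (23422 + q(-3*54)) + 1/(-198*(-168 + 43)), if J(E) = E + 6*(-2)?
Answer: 579694501/24750 + 4*I*sqrt(21) ≈ 23422.0 + 18.33*I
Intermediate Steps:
J(E) = -12 + E (J(E) = E - 12 = -12 + E)
q(H) = sqrt(-12 + 2*H) (q(H) = sqrt((-12 + H) + H) = sqrt(-12 + 2*H))
(23422 + q(-3*54)) + 1/(-198*(-168 + 43)) = (23422 + sqrt(-12 + 2*(-3*54))) + 1/(-198*(-168 + 43)) = (23422 + sqrt(-12 + 2*(-162))) + 1/(-198*(-125)) = (23422 + sqrt(-12 - 324)) + 1/24750 = (23422 + sqrt(-336)) + 1/24750 = (23422 + 4*I*sqrt(21)) + 1/24750 = 579694501/24750 + 4*I*sqrt(21)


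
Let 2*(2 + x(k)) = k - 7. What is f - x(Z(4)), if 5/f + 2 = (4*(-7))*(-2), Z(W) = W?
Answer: 97/27 ≈ 3.5926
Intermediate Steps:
f = 5/54 (f = 5/(-2 + (4*(-7))*(-2)) = 5/(-2 - 28*(-2)) = 5/(-2 + 56) = 5/54 ≈ 0.092593)
x(k) = -11/2 + k/2 (x(k) = -2 + (k - 7)/2 = -2 + (-7 + k)/2 = -2 + (-7/2 + k/2) = -11/2 + k/2)
f - x(Z(4)) = 5/54 - (-11/2 + (1/2)*4) = 5/54 - (-11/2 + 2) = 5/54 - 1*(-7/2) = 5/54 + 7/2 = 97/27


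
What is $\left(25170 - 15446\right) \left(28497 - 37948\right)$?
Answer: $-91901524$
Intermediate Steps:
$\left(25170 - 15446\right) \left(28497 - 37948\right) = 9724 \left(-9451\right) = -91901524$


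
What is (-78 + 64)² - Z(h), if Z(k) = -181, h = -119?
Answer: 377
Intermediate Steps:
(-78 + 64)² - Z(h) = (-78 + 64)² - 1*(-181) = (-14)² + 181 = 196 + 181 = 377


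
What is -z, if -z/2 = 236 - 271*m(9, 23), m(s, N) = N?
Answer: -11994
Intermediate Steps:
z = 11994 (z = -2*(236 - 271*23) = -2*(236 - 6233) = -2*(-5997) = 11994)
-z = -1*11994 = -11994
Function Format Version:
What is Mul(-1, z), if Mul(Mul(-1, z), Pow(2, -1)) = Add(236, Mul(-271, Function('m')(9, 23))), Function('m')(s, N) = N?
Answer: -11994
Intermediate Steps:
z = 11994 (z = Mul(-2, Add(236, Mul(-271, 23))) = Mul(-2, Add(236, -6233)) = Mul(-2, -5997) = 11994)
Mul(-1, z) = Mul(-1, 11994) = -11994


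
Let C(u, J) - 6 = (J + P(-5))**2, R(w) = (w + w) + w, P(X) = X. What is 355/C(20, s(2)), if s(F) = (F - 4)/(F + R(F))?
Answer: 5680/537 ≈ 10.577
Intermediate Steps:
R(w) = 3*w (R(w) = 2*w + w = 3*w)
s(F) = (-4 + F)/(4*F) (s(F) = (F - 4)/(F + 3*F) = (-4 + F)/((4*F)) = (-4 + F)*(1/(4*F)) = (-4 + F)/(4*F))
C(u, J) = 6 + (-5 + J)**2 (C(u, J) = 6 + (J - 5)**2 = 6 + (-5 + J)**2)
355/C(20, s(2)) = 355/(6 + (-5 + (1/4)*(-4 + 2)/2)**2) = 355/(6 + (-5 + (1/4)*(1/2)*(-2))**2) = 355/(6 + (-5 - 1/4)**2) = 355/(6 + (-21/4)**2) = 355/(6 + 441/16) = 355/(537/16) = 355*(16/537) = 5680/537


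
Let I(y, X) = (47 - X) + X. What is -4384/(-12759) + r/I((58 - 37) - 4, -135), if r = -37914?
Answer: -483538678/599673 ≈ -806.34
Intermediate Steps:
I(y, X) = 47
-4384/(-12759) + r/I((58 - 37) - 4, -135) = -4384/(-12759) - 37914/47 = -4384*(-1/12759) - 37914*1/47 = 4384/12759 - 37914/47 = -483538678/599673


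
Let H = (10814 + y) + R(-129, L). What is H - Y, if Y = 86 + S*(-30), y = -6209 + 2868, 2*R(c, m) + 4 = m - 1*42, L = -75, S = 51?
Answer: 17713/2 ≈ 8856.5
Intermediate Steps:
R(c, m) = -23 + m/2 (R(c, m) = -2 + (m - 1*42)/2 = -2 + (m - 42)/2 = -2 + (-42 + m)/2 = -2 + (-21 + m/2) = -23 + m/2)
y = -3341
H = 14825/2 (H = (10814 - 3341) + (-23 + (1/2)*(-75)) = 7473 + (-23 - 75/2) = 7473 - 121/2 = 14825/2 ≈ 7412.5)
Y = -1444 (Y = 86 + 51*(-30) = 86 - 1530 = -1444)
H - Y = 14825/2 - 1*(-1444) = 14825/2 + 1444 = 17713/2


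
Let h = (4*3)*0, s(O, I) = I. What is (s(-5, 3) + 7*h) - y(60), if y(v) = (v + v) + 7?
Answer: -124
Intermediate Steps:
h = 0 (h = 12*0 = 0)
y(v) = 7 + 2*v (y(v) = 2*v + 7 = 7 + 2*v)
(s(-5, 3) + 7*h) - y(60) = (3 + 7*0) - (7 + 2*60) = (3 + 0) - (7 + 120) = 3 - 1*127 = 3 - 127 = -124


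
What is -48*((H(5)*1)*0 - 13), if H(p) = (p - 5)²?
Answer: 624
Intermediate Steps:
H(p) = (-5 + p)²
-48*((H(5)*1)*0 - 13) = -48*(((-5 + 5)²*1)*0 - 13) = -48*((0²*1)*0 - 13) = -48*((0*1)*0 - 13) = -48*(0*0 - 13) = -48*(0 - 13) = -48*(-13) = 624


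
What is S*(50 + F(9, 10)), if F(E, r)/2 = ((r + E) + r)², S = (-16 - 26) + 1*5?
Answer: -64084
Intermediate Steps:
S = -37 (S = -42 + 5 = -37)
F(E, r) = 2*(E + 2*r)² (F(E, r) = 2*((r + E) + r)² = 2*((E + r) + r)² = 2*(E + 2*r)²)
S*(50 + F(9, 10)) = -37*(50 + 2*(9 + 2*10)²) = -37*(50 + 2*(9 + 20)²) = -37*(50 + 2*29²) = -37*(50 + 2*841) = -37*(50 + 1682) = -37*1732 = -64084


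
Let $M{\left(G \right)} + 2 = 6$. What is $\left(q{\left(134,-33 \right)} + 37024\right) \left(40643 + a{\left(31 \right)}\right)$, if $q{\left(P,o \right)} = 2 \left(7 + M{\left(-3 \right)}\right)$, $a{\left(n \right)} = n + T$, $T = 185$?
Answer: $1513662514$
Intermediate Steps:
$a{\left(n \right)} = 185 + n$ ($a{\left(n \right)} = n + 185 = 185 + n$)
$M{\left(G \right)} = 4$ ($M{\left(G \right)} = -2 + 6 = 4$)
$q{\left(P,o \right)} = 22$ ($q{\left(P,o \right)} = 2 \left(7 + 4\right) = 2 \cdot 11 = 22$)
$\left(q{\left(134,-33 \right)} + 37024\right) \left(40643 + a{\left(31 \right)}\right) = \left(22 + 37024\right) \left(40643 + \left(185 + 31\right)\right) = 37046 \left(40643 + 216\right) = 37046 \cdot 40859 = 1513662514$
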